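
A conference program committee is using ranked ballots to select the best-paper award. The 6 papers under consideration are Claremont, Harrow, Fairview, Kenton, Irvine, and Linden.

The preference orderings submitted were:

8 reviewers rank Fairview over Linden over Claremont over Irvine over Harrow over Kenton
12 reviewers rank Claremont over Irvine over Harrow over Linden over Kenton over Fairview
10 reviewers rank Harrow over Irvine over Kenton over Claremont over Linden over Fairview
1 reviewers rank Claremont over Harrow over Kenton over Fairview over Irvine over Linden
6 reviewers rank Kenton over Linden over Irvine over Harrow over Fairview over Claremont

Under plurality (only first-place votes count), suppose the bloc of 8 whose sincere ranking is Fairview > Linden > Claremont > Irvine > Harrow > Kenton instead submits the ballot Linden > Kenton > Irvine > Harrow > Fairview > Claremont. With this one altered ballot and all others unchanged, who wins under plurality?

First-place totals with the altered ballot: Claremont 13, Harrow 10, Fairview 0, Kenton 6, Irvine 0, Linden 8.
The winner is unchanged: still Claremont.

Claremont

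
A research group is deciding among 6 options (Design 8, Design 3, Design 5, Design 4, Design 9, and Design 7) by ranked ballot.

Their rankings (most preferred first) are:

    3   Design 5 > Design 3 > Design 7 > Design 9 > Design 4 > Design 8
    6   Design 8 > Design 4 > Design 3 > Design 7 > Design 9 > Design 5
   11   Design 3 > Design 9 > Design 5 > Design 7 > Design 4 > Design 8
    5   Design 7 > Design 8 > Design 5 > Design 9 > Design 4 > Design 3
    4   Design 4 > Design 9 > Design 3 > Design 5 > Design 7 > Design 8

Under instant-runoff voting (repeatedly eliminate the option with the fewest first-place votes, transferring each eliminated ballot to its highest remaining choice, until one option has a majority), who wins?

Round 1: Design 3 11, Design 8 6, Design 7 5, Design 4 4, Design 5 3, Design 9 0. Design 9 has the fewest and is eliminated.
Round 2: Design 3 11, Design 8 6, Design 7 5, Design 4 4, Design 5 3. Design 5 has the fewest and is eliminated.
Round 3: Design 3 14, Design 8 6, Design 7 5, Design 4 4. Design 4 has the fewest and is eliminated.
Round 4: Design 3 18, Design 8 6, Design 7 5. Design 3 has a majority.

Design 3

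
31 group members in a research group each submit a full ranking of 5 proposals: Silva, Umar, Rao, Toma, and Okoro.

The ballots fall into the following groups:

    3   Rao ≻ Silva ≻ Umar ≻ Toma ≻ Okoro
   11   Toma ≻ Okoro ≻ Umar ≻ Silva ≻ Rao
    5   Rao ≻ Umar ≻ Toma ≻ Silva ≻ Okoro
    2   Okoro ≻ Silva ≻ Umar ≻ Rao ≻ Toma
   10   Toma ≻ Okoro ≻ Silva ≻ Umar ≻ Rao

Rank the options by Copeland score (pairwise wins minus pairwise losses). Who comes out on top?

Toma

Pairwise results:
  Silva vs Umar: Umar wins 16–15.
  Silva vs Rao: Silva wins 23–8.
  Silva vs Toma: Toma wins 26–5.
  Silva vs Okoro: Okoro wins 23–8.
  Umar vs Rao: Umar wins 23–8.
  Umar vs Toma: Toma wins 21–10.
  Umar vs Okoro: Okoro wins 23–8.
  Rao vs Toma: Toma wins 21–10.
  Rao vs Okoro: Okoro wins 23–8.
  Toma vs Okoro: Toma wins 29–2.
Copeland scores (wins − losses):
  Silva: 1 − 3 = -2
  Umar: 2 − 2 = 0
  Rao: 0 − 4 = -4
  Toma: 4 − 0 = 4
  Okoro: 3 − 1 = 2
Toma has the best Copeland score.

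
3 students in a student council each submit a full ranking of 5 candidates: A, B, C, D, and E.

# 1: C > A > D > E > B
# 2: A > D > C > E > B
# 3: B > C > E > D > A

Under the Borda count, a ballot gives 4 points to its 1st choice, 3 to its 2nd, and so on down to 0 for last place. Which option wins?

Borda scores:
  A: 3 + 4 + 0 = 7
  B: 0 + 0 + 4 = 4
  C: 4 + 2 + 3 = 9
  D: 2 + 3 + 1 = 6
  E: 1 + 1 + 2 = 4
C has the highest total.

C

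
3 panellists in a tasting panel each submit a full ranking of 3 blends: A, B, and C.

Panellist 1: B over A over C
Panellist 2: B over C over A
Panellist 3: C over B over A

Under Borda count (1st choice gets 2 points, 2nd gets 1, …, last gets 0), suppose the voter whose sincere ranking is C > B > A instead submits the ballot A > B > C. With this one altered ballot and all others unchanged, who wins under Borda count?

B

Borda totals with the altered ballot: A 3, B 5, C 1.
The winner is unchanged: still B.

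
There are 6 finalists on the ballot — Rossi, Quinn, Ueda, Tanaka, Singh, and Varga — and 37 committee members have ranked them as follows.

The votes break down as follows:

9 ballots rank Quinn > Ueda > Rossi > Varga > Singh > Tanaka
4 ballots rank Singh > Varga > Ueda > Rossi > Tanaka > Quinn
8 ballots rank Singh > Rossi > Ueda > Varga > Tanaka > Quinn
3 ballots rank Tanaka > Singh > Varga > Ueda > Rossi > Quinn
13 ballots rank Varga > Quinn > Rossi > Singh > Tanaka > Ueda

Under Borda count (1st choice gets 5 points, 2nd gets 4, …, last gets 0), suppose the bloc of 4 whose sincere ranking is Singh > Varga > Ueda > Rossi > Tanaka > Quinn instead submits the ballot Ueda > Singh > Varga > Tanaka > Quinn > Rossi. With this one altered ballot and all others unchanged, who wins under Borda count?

Borda totals with the altered ballot: Rossi 101, Quinn 101, Ueda 86, Tanaka 44, Singh 103, Varga 120.
The winner is unchanged: still Varga.

Varga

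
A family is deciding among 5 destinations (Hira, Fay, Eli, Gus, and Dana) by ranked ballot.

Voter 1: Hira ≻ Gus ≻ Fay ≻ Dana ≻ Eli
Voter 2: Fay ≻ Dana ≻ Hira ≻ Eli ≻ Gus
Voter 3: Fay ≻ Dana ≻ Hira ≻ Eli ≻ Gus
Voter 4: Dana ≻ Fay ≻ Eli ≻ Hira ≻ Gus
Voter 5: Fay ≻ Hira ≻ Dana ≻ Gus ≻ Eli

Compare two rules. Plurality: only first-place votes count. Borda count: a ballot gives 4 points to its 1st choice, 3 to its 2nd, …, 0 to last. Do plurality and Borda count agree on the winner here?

Plurality first-place counts: Hira 1, Fay 3, Eli 0, Gus 0, Dana 1 → Fay.
Borda totals: Hira 12, Fay 17, Eli 4, Gus 4, Dana 13 → Fay.
The two rules agree on Fay.

Yes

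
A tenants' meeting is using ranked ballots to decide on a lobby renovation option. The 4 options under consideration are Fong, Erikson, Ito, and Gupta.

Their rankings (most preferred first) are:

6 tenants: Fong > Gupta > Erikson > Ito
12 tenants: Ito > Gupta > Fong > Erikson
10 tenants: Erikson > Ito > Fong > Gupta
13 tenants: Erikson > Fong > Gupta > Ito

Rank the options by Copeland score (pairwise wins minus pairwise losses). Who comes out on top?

Pairwise results:
  Fong vs Erikson: Erikson wins 23–18.
  Fong vs Ito: Ito wins 22–19.
  Fong vs Gupta: Fong wins 29–12.
  Erikson vs Ito: Erikson wins 29–12.
  Erikson vs Gupta: Erikson wins 23–18.
  Ito vs Gupta: Ito wins 22–19.
Copeland scores (wins − losses):
  Fong: 1 − 2 = -1
  Erikson: 3 − 0 = 3
  Ito: 2 − 1 = 1
  Gupta: 0 − 3 = -3
Erikson has the best Copeland score.

Erikson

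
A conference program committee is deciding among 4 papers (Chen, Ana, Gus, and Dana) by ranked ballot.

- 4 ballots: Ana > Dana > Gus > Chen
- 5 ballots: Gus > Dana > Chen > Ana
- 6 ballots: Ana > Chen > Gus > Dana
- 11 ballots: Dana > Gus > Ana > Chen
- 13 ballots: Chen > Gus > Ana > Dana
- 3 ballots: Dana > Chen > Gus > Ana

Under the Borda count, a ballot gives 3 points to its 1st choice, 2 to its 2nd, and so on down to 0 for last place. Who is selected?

Gus

Borda scores:
  Chen: 4·0 + 5·1 + 6·2 + 11·0 + 13·3 + 3·2 = 62
  Ana: 4·3 + 5·0 + 6·3 + 11·1 + 13·1 + 3·0 = 54
  Gus: 4·1 + 5·3 + 6·1 + 11·2 + 13·2 + 3·1 = 76
  Dana: 4·2 + 5·2 + 6·0 + 11·3 + 13·0 + 3·3 = 60
Gus has the highest total.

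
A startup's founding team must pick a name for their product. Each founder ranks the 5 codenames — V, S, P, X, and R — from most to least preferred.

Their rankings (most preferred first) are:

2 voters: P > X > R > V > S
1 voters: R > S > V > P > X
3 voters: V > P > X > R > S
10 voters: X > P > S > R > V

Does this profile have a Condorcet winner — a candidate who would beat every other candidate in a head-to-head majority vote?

Head-to-head results (16 voters total):
V vs S: S wins 11–5.
V vs P: P wins 12–4.
V vs X: X wins 12–4.
V vs R: R wins 13–3.
S vs P: P wins 15–1.
S vs X: X wins 15–1.
S vs R: S wins 10–6.
P vs X: X wins 10–6.
P vs R: P wins 15–1.
X vs R: X wins 15–1.
X beats each rival — V (12–4), S (15–1), P (10–6), R (15–1) — so X is the Condorcet winner.

Yes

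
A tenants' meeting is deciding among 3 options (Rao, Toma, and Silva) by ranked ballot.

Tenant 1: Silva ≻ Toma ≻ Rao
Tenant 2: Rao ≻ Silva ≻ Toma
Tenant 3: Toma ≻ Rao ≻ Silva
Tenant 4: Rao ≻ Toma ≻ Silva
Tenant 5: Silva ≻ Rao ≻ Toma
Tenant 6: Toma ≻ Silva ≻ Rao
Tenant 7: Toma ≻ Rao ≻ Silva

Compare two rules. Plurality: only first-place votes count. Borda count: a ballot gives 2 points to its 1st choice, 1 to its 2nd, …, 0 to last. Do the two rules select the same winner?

Plurality first-place counts: Rao 2, Toma 3, Silva 2 → Toma.
Borda totals: Rao 7, Toma 8, Silva 6 → Toma.
The two rules agree on Toma.

Yes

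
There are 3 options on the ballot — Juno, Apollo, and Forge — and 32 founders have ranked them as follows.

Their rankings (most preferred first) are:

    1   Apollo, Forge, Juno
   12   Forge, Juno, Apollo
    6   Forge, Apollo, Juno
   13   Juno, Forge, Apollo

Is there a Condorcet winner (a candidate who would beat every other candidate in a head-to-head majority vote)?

Yes

Head-to-head results (32 voters total):
Juno vs Apollo: Juno wins 25–7.
Juno vs Forge: Forge wins 19–13.
Apollo vs Forge: Forge wins 31–1.
Forge beats each rival — Juno (19–13), Apollo (31–1) — so Forge is the Condorcet winner.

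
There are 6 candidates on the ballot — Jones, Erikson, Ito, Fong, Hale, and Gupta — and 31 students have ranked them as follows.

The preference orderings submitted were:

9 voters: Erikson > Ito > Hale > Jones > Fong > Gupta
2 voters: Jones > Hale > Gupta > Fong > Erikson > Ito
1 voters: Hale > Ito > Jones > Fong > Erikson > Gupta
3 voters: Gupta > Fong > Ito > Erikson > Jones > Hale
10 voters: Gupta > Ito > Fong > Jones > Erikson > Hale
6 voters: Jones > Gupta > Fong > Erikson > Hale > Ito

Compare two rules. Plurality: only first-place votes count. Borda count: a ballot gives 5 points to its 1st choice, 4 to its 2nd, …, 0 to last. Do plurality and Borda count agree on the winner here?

Plurality first-place counts: Jones 8, Erikson 9, Ito 0, Fong 0, Hale 1, Gupta 13 → Gupta.
Borda totals: Jones 84, Erikson 76, Ito 89, Fong 75, Hale 46, Gupta 95 → Gupta.
The two rules agree on Gupta.

Yes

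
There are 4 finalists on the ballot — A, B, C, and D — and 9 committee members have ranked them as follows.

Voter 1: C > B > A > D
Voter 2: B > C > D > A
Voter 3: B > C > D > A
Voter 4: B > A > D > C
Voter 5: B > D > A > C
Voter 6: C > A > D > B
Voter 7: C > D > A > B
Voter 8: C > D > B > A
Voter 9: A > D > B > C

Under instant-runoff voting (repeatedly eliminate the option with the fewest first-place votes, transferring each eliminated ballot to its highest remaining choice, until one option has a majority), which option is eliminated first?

D

Round 1: B 4, C 4, A 1, D 0. D has the fewest and is eliminated.
Round 2: B 4, C 4, A 1. A has the fewest and is eliminated.
Round 3: B 5, C 4. B has a majority.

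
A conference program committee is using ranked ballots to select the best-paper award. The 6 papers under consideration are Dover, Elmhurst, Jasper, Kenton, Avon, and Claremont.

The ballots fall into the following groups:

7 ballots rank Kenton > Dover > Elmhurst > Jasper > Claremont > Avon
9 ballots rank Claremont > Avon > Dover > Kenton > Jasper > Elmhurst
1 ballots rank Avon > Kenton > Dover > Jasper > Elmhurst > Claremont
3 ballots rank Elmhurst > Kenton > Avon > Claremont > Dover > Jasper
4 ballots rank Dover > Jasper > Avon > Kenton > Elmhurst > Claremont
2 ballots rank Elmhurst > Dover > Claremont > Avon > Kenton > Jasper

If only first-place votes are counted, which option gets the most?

Claremont

First-place vote totals:
  Dover: 4
  Elmhurst: 5
  Jasper: 0
  Kenton: 7
  Avon: 1
  Claremont: 9
Claremont has the most first-place votes.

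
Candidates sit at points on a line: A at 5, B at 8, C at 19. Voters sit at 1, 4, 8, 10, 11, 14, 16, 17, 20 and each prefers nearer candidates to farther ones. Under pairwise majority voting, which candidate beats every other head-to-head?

With single-peaked preferences on a line, the Condorcet winner is the candidate closest to the median voter.
The median voter (position 11) is closest to B at 8.
Check: B vs A — voters closer to B: 7 of 9.

B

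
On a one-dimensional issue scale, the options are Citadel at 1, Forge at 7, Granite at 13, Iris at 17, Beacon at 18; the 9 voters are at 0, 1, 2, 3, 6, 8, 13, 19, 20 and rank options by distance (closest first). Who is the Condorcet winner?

Forge

With single-peaked preferences on a line, the Condorcet winner is the candidate closest to the median voter.
The median voter (position 6) is closest to Forge at 7.
Check: Forge vs Granite — voters closer to Forge: 6 of 9.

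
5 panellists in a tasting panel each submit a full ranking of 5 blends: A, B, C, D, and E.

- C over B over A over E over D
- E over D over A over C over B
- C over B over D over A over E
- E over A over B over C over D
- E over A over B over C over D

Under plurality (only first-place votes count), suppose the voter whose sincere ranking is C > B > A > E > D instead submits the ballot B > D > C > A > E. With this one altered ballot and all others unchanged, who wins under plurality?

E

First-place totals with the altered ballot: A 0, B 1, C 1, D 0, E 3.
The winner is unchanged: still E.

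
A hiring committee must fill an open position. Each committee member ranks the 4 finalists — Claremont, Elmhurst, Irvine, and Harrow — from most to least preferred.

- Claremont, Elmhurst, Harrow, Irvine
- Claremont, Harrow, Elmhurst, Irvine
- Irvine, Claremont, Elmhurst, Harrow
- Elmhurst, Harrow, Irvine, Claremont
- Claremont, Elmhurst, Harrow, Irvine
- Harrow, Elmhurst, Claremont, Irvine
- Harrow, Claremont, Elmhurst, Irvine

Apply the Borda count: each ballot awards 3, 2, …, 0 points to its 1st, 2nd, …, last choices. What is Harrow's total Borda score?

Borda scores:
  Claremont: 3 + 3 + 2 + 0 + 3 + 1 + 2 = 14
  Elmhurst: 2 + 1 + 1 + 3 + 2 + 2 + 1 = 12
  Irvine: 0 + 0 + 3 + 1 + 0 + 0 + 0 = 4
  Harrow: 1 + 2 + 0 + 2 + 1 + 3 + 3 = 12

12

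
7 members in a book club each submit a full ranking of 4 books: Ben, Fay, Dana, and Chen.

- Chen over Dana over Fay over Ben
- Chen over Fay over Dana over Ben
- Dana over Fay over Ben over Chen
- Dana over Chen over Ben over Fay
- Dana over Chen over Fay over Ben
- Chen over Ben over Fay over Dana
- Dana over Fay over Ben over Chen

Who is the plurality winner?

First-place vote totals:
  Ben: 0
  Fay: 0
  Dana: 4
  Chen: 3
Dana has the most first-place votes.

Dana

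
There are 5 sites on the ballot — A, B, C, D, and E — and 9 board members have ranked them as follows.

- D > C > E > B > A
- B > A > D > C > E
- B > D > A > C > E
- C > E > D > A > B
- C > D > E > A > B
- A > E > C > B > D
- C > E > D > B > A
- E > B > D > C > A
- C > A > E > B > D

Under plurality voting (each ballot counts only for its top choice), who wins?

First-place vote totals:
  A: 1
  B: 2
  C: 4
  D: 1
  E: 1
C has the most first-place votes.

C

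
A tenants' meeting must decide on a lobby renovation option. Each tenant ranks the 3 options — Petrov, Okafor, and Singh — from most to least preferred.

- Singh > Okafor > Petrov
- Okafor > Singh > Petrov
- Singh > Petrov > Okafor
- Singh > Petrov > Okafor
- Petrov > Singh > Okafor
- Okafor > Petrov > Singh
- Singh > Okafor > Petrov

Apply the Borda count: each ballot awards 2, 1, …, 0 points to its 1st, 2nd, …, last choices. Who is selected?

Singh

Borda scores:
  Petrov: 0 + 0 + 1 + 1 + 2 + 1 + 0 = 5
  Okafor: 1 + 2 + 0 + 0 + 0 + 2 + 1 = 6
  Singh: 2 + 1 + 2 + 2 + 1 + 0 + 2 = 10
Singh has the highest total.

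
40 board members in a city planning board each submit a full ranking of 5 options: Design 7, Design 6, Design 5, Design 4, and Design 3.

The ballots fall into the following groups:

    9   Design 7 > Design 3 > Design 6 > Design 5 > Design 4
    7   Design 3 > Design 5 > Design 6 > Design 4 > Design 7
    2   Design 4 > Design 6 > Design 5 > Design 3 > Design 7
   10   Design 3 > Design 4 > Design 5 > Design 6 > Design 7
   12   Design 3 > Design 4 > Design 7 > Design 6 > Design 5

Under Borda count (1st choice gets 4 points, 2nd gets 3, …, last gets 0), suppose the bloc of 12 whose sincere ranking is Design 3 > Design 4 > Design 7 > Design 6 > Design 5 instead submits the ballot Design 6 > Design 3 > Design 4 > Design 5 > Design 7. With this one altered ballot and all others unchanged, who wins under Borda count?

Design 3

Borda totals with the altered ballot: Design 7 36, Design 6 96, Design 5 66, Design 4 69, Design 3 133.
The winner is unchanged: still Design 3.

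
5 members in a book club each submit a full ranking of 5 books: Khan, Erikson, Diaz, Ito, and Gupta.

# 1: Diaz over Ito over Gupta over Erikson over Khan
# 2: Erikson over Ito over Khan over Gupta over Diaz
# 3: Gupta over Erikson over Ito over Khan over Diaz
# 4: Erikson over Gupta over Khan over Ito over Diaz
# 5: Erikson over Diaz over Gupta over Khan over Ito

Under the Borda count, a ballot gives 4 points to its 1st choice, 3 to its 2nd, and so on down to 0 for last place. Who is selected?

Borda scores:
  Khan: 0 + 2 + 1 + 2 + 1 = 6
  Erikson: 1 + 4 + 3 + 4 + 4 = 16
  Diaz: 4 + 0 + 0 + 0 + 3 = 7
  Ito: 3 + 3 + 2 + 1 + 0 = 9
  Gupta: 2 + 1 + 4 + 3 + 2 = 12
Erikson has the highest total.

Erikson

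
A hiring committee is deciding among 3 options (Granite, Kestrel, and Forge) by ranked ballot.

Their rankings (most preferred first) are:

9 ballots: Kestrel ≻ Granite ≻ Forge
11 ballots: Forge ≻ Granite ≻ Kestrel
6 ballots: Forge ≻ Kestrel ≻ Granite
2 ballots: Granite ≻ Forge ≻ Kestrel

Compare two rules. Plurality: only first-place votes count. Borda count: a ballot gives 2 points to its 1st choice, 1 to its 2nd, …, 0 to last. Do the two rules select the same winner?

Yes

Plurality first-place counts: Granite 2, Kestrel 9, Forge 17 → Forge.
Borda totals: Granite 24, Kestrel 24, Forge 36 → Forge.
The two rules agree on Forge.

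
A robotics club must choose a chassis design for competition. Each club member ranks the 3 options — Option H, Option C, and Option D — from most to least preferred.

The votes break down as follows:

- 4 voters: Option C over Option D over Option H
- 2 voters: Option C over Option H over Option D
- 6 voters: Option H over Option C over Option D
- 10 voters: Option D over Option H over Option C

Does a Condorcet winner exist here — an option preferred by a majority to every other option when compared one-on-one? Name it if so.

None — there is no Condorcet winner

Head-to-head results (22 voters total):
Option H vs Option C: Option H wins 16–6.
Option H vs Option D: Option D wins 14–8.
Option C vs Option D: Option C wins 12–10.
No candidate beats all others: Option H beats Option C beats Option D beats Option H, a majority cycle.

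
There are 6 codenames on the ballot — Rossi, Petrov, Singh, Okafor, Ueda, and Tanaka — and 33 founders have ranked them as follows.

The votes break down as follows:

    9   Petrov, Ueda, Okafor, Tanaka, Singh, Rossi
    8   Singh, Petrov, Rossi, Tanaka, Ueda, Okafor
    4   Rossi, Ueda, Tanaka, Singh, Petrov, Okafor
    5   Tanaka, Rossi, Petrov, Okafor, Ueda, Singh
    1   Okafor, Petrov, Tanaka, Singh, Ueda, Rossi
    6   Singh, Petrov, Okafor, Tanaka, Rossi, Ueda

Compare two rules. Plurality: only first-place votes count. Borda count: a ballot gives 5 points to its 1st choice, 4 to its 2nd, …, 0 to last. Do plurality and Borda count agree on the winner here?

Plurality first-place counts: Rossi 4, Petrov 9, Singh 14, Okafor 1, Ueda 0, Tanaka 5 → Singh.
Borda totals: Rossi 70, Petrov 124, Singh 89, Okafor 60, Ueda 66, Tanaka 86 → Petrov.
The two rules disagree: plurality picks Singh, Borda picks Petrov.

No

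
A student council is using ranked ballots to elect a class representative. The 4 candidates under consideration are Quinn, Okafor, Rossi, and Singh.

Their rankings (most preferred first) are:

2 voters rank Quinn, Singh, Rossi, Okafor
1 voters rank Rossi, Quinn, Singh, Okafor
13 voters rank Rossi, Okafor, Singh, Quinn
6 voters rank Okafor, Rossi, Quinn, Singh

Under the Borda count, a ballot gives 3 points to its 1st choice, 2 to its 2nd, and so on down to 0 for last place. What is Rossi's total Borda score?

Borda scores:
  Quinn: 2·3 + 2 + 13·0 + 6·1 = 14
  Okafor: 2·0 + 0 + 13·2 + 6·3 = 44
  Rossi: 2·1 + 3 + 13·3 + 6·2 = 56
  Singh: 2·2 + 1 + 13·1 + 6·0 = 18

56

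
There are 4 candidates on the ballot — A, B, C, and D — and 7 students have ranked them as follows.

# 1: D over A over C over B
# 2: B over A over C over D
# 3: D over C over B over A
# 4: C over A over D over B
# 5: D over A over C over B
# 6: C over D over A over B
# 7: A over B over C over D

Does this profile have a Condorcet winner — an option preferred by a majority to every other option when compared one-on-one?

Head-to-head results (7 voters total):
A vs B: A wins 5–2.
A vs C: A wins 4–3.
A vs D: D wins 4–3.
B vs C: C wins 5–2.
B vs D: D wins 5–2.
C vs D: C wins 4–3.
No candidate beats all others: A beats C beats D beats A, a majority cycle.

No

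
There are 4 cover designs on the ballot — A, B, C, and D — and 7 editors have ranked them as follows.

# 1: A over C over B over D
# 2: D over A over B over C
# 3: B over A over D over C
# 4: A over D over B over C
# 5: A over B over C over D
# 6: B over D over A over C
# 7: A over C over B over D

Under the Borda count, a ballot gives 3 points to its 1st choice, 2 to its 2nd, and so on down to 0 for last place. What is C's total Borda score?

Borda scores:
  A: 3 + 2 + 2 + 3 + 3 + 1 + 3 = 17
  B: 1 + 1 + 3 + 1 + 2 + 3 + 1 = 12
  C: 2 + 0 + 0 + 0 + 1 + 0 + 2 = 5
  D: 0 + 3 + 1 + 2 + 0 + 2 + 0 = 8

5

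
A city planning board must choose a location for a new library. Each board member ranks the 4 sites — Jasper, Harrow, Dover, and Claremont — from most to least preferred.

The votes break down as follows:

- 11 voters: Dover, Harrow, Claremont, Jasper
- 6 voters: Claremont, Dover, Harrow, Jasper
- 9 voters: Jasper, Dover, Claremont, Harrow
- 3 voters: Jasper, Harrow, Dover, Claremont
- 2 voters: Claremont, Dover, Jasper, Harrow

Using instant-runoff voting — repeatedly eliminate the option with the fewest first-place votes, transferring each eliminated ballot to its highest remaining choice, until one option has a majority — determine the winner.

Round 1: Jasper 12, Dover 11, Claremont 8, Harrow 0. Harrow has the fewest and is eliminated.
Round 2: Jasper 12, Dover 11, Claremont 8. Claremont has the fewest and is eliminated.
Round 3: Dover 19, Jasper 12. Dover has a majority.

Dover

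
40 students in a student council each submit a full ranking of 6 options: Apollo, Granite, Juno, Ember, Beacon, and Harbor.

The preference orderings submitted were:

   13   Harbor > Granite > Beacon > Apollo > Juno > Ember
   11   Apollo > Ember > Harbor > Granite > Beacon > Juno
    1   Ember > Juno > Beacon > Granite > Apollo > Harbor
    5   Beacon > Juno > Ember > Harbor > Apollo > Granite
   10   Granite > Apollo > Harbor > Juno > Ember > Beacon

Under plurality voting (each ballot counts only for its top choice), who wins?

Harbor

First-place vote totals:
  Apollo: 11
  Granite: 10
  Juno: 0
  Ember: 1
  Beacon: 5
  Harbor: 13
Harbor has the most first-place votes.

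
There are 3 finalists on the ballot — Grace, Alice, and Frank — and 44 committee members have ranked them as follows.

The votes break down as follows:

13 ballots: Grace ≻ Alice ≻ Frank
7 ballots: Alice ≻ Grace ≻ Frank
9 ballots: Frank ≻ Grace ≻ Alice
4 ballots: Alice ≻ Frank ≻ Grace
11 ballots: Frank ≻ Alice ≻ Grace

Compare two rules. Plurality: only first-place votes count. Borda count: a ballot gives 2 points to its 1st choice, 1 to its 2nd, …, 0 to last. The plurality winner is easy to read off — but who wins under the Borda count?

Alice

Plurality first-place counts: Grace 13, Alice 11, Frank 20 → Frank.
Borda totals: Grace 42, Alice 46, Frank 44 → Alice.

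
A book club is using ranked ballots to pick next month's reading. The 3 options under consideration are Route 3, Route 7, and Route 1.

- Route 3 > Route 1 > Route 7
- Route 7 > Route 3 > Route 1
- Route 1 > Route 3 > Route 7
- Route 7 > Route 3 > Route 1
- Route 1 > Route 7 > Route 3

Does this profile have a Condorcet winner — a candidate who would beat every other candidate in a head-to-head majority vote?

Head-to-head results (5 voters total):
Route 3 vs Route 7: Route 7 wins 3–2.
Route 3 vs Route 1: Route 3 wins 3–2.
Route 7 vs Route 1: Route 1 wins 3–2.
No candidate beats all others: Route 3 beats Route 1 beats Route 7 beats Route 3, a majority cycle.

No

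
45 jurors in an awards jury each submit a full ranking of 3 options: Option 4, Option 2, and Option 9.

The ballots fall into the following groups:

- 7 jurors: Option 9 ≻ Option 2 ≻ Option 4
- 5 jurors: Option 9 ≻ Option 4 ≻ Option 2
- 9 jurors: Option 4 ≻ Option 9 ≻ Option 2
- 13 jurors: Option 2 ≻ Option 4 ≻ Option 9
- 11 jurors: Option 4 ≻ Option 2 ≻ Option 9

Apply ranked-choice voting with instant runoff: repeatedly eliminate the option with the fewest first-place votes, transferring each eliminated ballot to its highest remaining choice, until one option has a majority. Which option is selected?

Round 1: Option 4 20, Option 2 13, Option 9 12. Option 9 has the fewest and is eliminated.
Round 2: Option 4 25, Option 2 20. Option 4 has a majority.

Option 4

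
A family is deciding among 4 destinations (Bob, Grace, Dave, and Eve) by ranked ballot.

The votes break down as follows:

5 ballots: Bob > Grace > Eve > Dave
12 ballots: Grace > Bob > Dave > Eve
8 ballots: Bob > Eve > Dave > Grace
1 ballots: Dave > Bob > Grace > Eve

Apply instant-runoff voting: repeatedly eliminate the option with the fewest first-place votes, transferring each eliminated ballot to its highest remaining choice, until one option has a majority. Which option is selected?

Bob

Round 1: Bob 13, Grace 12, Dave 1, Eve 0. Eve has the fewest and is eliminated.
Round 2: Bob 13, Grace 12, Dave 1. Dave has the fewest and is eliminated.
Round 3: Bob 14, Grace 12. Bob has a majority.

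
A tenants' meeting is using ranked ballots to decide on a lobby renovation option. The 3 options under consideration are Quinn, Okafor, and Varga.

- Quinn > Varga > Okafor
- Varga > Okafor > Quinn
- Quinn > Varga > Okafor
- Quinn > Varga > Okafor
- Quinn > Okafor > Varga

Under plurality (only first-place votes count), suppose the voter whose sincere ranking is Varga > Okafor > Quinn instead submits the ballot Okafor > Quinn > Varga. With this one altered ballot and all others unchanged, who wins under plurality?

First-place totals with the altered ballot: Quinn 4, Okafor 1, Varga 0.
The winner is unchanged: still Quinn.

Quinn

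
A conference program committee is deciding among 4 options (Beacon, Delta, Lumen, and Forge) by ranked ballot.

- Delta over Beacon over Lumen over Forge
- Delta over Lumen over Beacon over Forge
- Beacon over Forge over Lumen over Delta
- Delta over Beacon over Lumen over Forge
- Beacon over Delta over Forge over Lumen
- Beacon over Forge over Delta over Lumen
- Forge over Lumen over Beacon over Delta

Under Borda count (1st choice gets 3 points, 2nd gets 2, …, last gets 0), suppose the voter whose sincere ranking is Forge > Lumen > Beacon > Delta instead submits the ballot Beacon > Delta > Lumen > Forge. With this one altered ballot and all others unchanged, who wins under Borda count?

Borda totals with the altered ballot: Beacon 17, Delta 14, Lumen 6, Forge 5.
The winner is unchanged: still Beacon.

Beacon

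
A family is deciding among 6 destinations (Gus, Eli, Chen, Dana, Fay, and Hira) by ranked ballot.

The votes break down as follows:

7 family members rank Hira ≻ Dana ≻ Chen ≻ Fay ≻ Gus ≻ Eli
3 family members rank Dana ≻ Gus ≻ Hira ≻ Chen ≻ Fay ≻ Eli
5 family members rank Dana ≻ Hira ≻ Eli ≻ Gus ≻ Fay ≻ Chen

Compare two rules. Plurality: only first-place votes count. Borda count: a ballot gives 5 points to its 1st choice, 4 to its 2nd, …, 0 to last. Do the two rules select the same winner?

Plurality first-place counts: Gus 0, Eli 0, Chen 0, Dana 8, Fay 0, Hira 7 → Dana.
Borda totals: Gus 29, Eli 15, Chen 27, Dana 68, Fay 22, Hira 64 → Dana.
The two rules agree on Dana.

Yes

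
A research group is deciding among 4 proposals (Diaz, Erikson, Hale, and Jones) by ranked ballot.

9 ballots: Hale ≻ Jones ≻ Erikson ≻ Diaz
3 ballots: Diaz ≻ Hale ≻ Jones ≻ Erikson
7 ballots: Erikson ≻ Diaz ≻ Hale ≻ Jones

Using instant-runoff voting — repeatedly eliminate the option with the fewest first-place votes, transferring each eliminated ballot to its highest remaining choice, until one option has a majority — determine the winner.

Hale

Round 1: Hale 9, Erikson 7, Diaz 3, Jones 0. Jones has the fewest and is eliminated.
Round 2: Hale 9, Erikson 7, Diaz 3. Diaz has the fewest and is eliminated.
Round 3: Hale 12, Erikson 7. Hale has a majority.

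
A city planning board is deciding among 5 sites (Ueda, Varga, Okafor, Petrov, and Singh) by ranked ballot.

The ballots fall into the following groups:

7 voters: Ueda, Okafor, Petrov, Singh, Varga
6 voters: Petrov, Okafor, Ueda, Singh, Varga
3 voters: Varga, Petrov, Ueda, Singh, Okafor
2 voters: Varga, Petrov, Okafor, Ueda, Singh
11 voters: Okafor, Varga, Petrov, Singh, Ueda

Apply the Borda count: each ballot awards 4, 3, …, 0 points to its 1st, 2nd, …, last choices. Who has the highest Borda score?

Okafor

Borda scores:
  Ueda: 7·4 + 6·2 + 3·2 + 2·1 + 11·0 = 48
  Varga: 7·0 + 6·0 + 3·4 + 2·4 + 11·3 = 53
  Okafor: 7·3 + 6·3 + 3·0 + 2·2 + 11·4 = 87
  Petrov: 7·2 + 6·4 + 3·3 + 2·3 + 11·2 = 75
  Singh: 7·1 + 6·1 + 3·1 + 2·0 + 11·1 = 27
Okafor has the highest total.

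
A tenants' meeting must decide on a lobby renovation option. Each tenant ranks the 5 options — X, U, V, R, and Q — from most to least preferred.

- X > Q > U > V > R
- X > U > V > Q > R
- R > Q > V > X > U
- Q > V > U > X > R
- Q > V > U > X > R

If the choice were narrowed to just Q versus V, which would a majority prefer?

Q

Ballots ranking Q above V: 4.
Ballots ranking V above Q: 1.
Q wins the head-to-head, 4–1.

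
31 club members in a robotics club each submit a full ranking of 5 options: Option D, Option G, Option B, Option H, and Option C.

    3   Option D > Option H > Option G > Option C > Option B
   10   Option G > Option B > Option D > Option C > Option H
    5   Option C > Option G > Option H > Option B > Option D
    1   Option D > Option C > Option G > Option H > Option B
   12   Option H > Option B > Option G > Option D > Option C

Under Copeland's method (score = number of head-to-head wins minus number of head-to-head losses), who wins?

Pairwise results:
  Option D vs Option G: Option G wins 27–4.
  Option D vs Option B: Option B wins 27–4.
  Option D vs Option H: Option H wins 17–14.
  Option D vs Option C: Option D wins 26–5.
  Option G vs Option B: Option G wins 19–12.
  Option G vs Option H: Option G wins 16–15.
  Option G vs Option C: Option G wins 25–6.
  Option B vs Option H: Option H wins 21–10.
  Option B vs Option C: Option B wins 22–9.
  Option H vs Option C: Option C wins 16–15.
Copeland scores (wins − losses):
  Option D: 1 − 3 = -2
  Option G: 4 − 0 = 4
  Option B: 2 − 2 = 0
  Option H: 2 − 2 = 0
  Option C: 1 − 3 = -2
Option G has the best Copeland score.

Option G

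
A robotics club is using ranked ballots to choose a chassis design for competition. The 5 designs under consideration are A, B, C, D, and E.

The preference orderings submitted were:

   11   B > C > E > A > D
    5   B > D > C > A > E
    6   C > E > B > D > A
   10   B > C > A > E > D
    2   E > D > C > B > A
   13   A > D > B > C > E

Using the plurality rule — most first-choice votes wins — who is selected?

First-place vote totals:
  A: 13
  B: 26
  C: 6
  D: 0
  E: 2
B has the most first-place votes.

B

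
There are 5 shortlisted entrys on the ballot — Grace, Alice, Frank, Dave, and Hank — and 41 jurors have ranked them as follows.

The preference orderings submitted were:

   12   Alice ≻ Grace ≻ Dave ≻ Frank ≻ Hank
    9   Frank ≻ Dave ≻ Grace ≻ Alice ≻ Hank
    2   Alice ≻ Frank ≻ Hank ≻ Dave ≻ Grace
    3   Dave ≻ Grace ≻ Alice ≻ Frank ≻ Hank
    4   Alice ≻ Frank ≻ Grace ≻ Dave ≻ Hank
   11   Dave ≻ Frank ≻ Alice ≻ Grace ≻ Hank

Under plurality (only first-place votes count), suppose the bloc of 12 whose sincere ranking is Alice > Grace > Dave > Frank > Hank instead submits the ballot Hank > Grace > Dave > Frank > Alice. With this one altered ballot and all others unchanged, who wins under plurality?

First-place totals with the altered ballot: Grace 0, Alice 6, Frank 9, Dave 14, Hank 12.
The switch changes the winner from Alice to Dave.

Dave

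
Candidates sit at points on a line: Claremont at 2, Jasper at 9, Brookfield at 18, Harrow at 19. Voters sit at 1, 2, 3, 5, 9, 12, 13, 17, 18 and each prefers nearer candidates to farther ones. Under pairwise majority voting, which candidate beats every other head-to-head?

With single-peaked preferences on a line, the Condorcet winner is the candidate closest to the median voter.
The median voter (position 9) is closest to Jasper at 9.
Check: Jasper vs Brookfield — voters closer to Jasper: 7 of 9.

Jasper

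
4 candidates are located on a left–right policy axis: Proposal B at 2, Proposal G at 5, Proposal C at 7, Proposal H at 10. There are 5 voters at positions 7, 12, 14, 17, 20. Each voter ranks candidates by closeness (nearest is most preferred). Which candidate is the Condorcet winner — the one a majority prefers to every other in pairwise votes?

Proposal H

With single-peaked preferences on a line, the Condorcet winner is the candidate closest to the median voter.
The median voter (position 14) is closest to Proposal H at 10.
Check: Proposal H vs Proposal C — voters closer to Proposal H: 4 of 5.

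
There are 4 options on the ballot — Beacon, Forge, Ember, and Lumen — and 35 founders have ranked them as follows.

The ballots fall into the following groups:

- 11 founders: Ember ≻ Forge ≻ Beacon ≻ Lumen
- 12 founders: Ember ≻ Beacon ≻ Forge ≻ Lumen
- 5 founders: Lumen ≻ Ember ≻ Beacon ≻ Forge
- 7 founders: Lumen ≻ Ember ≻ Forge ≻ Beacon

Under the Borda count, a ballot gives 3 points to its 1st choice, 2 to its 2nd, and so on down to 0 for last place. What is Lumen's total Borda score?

36

Borda scores:
  Beacon: 11·1 + 12·2 + 5·1 + 7·0 = 40
  Forge: 11·2 + 12·1 + 5·0 + 7·1 = 41
  Ember: 11·3 + 12·3 + 5·2 + 7·2 = 93
  Lumen: 11·0 + 12·0 + 5·3 + 7·3 = 36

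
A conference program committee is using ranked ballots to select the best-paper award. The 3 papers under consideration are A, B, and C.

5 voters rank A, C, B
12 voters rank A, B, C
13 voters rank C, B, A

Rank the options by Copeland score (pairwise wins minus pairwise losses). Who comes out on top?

Pairwise results:
  A vs B: A wins 17–13.
  A vs C: A wins 17–13.
  B vs C: C wins 18–12.
Copeland scores (wins − losses):
  A: 2 − 0 = 2
  B: 0 − 2 = -2
  C: 1 − 1 = 0
A has the best Copeland score.

A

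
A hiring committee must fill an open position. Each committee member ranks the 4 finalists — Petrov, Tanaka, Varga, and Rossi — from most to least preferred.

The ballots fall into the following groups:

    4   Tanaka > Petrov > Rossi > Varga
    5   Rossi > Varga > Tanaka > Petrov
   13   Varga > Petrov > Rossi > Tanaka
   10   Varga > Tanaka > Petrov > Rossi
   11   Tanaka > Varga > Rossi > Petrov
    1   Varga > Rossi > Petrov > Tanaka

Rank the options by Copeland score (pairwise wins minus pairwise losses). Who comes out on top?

Varga

Pairwise results:
  Petrov vs Tanaka: Tanaka wins 30–14.
  Petrov vs Varga: Varga wins 40–4.
  Petrov vs Rossi: Petrov wins 27–17.
  Tanaka vs Varga: Varga wins 29–15.
  Tanaka vs Rossi: Tanaka wins 25–19.
  Varga vs Rossi: Varga wins 35–9.
Copeland scores (wins − losses):
  Petrov: 1 − 2 = -1
  Tanaka: 2 − 1 = 1
  Varga: 3 − 0 = 3
  Rossi: 0 − 3 = -3
Varga has the best Copeland score.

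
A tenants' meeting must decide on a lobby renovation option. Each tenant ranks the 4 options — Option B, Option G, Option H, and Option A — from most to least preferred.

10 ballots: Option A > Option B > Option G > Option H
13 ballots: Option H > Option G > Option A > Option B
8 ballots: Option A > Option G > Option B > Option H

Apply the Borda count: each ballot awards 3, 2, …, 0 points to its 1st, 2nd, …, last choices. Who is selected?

Borda scores:
  Option B: 10·2 + 13·0 + 8·1 = 28
  Option G: 10·1 + 13·2 + 8·2 = 52
  Option H: 10·0 + 13·3 + 8·0 = 39
  Option A: 10·3 + 13·1 + 8·3 = 67
Option A has the highest total.

Option A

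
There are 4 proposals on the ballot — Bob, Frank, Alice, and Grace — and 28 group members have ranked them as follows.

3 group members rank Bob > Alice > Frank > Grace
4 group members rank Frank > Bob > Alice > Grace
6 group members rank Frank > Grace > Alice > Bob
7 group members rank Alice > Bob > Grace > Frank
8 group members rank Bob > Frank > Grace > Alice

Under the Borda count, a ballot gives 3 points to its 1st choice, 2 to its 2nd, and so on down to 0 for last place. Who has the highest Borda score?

Borda scores:
  Bob: 3·3 + 4·2 + 6·0 + 7·2 + 8·3 = 55
  Frank: 3·1 + 4·3 + 6·3 + 7·0 + 8·2 = 49
  Alice: 3·2 + 4·1 + 6·1 + 7·3 + 8·0 = 37
  Grace: 3·0 + 4·0 + 6·2 + 7·1 + 8·1 = 27
Bob has the highest total.

Bob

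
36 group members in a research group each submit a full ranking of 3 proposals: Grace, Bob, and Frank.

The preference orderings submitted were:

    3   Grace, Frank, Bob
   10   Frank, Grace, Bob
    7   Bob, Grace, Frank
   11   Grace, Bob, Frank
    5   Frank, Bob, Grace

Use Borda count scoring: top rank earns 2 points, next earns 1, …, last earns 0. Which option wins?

Grace

Borda scores:
  Grace: 3·2 + 10·1 + 7·1 + 11·2 + 5·0 = 45
  Bob: 3·0 + 10·0 + 7·2 + 11·1 + 5·1 = 30
  Frank: 3·1 + 10·2 + 7·0 + 11·0 + 5·2 = 33
Grace has the highest total.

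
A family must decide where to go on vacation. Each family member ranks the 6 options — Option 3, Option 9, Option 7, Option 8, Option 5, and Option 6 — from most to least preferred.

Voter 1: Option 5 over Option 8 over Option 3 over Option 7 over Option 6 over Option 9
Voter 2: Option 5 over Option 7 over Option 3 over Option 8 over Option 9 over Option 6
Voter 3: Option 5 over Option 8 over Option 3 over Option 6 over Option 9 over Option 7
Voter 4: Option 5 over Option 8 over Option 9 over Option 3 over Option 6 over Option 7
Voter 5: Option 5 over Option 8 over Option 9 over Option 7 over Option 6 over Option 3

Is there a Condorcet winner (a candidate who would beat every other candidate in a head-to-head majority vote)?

Head-to-head results (5 voters total):
Option 3 vs Option 9: Option 3 wins 3–2.
Option 3 vs Option 7: Option 3 wins 3–2.
Option 3 vs Option 8: Option 8 wins 4–1.
Option 3 vs Option 5: Option 5 wins 5–0.
Option 3 vs Option 6: Option 3 wins 4–1.
Option 9 vs Option 7: Option 9 wins 3–2.
Option 9 vs Option 8: Option 8 wins 5–0.
Option 9 vs Option 5: Option 5 wins 5–0.
Option 9 vs Option 6: Option 9 wins 3–2.
Option 7 vs Option 8: Option 8 wins 4–1.
Option 7 vs Option 5: Option 5 wins 5–0.
Option 7 vs Option 6: Option 7 wins 3–2.
Option 8 vs Option 5: Option 5 wins 5–0.
Option 8 vs Option 6: Option 8 wins 5–0.
Option 5 vs Option 6: Option 5 wins 5–0.
Option 5 beats each rival — Option 3 (5–0), Option 9 (5–0), Option 7 (5–0), Option 8 (5–0), Option 6 (5–0) — so Option 5 is the Condorcet winner.

Yes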